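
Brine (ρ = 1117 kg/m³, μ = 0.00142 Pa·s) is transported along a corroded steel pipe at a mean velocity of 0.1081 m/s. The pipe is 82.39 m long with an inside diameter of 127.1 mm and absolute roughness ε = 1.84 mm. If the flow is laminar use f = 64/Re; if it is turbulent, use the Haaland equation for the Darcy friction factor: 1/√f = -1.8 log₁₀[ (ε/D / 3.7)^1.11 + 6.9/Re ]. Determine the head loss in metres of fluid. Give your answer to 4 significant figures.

h_f ≈ 0.01821 m

Reynolds number Re = ρVD/μ = 1117 · 0.1081 · 0.1271 / 0.00142 = 1.081e+04.
Re > 4000 → turbulent. Relative roughness ε/D = 0.00184/0.1271 = 0.0145. Haaland: 1/√f = -1.8 log₁₀[(0.0145/3.7)^1.11 + 6.9/1.081e+04] = -1.8 log₁₀[0.00213 + 0.000638] = 4.605, so f = 0.04716.
Darcy-Weisbach: ΔP = f(L/D)(ρV²/2) = 0.04716·(82.39/0.1271)·(1117·0.1081²/2) = 0.04716·648.2·6.526 = 199.5 Pa.
Head loss h_f = ΔP/(ρg) = 199.5/(1117·9.81) = 0.01821 m.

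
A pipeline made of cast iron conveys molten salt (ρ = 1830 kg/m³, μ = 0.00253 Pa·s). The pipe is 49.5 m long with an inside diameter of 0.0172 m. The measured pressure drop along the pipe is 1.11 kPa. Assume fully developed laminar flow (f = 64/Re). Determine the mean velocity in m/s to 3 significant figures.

V ≈ 0.0819 m/s

For laminar flow, f = 64/Re with Re = ρVD/μ, so Darcy-Weisbach reduces to ΔP = 32μLV/D². Solving for V: V = ΔP·D²/(32μL) = 1110·(0.0172)²/(32·0.00253·49.5) = 0.08194 m/s.
Check: Re = ρVD/μ = 1830·0.08194·0.0172/0.00253 = 1019 < 2300, so the laminar assumption holds.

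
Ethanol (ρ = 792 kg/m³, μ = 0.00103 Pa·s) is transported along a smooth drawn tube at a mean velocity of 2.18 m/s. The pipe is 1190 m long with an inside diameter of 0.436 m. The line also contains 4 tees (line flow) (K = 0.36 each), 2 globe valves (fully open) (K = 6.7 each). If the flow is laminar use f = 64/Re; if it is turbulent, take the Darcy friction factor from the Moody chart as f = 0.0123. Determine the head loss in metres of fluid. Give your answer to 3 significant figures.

Reynolds number Re = ρVD/μ = 792 · 2.18 · 0.436 / 0.00103 = 7.309e+05.
Re > 4000 → turbulent; use the Moody-chart value f = 0.0123.
Total minor-loss coefficient ΣK = 4·0.36 + 2·6.7 = 14.8.
ΔP = [f·L/D + ΣK]·(ρV²/2) = [0.0123·1190/0.436 + 14.8]·(792·2.18²/2) = [33.57 + 14.8]·1882 = 9.111e+04 Pa.
Head loss h_f = ΔP/(ρg) = 9.111e+04/(792·9.81) = 11.7 m.

h_f ≈ 11.7 m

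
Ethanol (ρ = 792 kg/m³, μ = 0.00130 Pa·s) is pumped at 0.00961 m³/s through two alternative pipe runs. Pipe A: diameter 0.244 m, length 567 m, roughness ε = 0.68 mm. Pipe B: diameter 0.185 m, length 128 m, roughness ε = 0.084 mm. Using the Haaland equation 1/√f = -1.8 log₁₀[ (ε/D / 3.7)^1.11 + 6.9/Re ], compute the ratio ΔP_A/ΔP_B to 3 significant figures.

ΔP_A/ΔP_B ≈ 1.41

Pipe A: V = Q/A = 0.00961/0.04676 = 0.2055 m/s; Re = 3.055e+04; ε/D = 0.00279; Haaland → f = 0.02929; ΔP_A = f(L/D)(ρV²/2) = 1138 Pa.
Pipe B: V = Q/A = 0.00961/0.02688 = 0.3575 m/s; Re = 4.029e+04; ε/D = 0.000454; Haaland → f = 0.02299; ΔP_B = f(L/D)(ρV²/2) = 805.1 Pa.
ΔP_A/ΔP_B = 1138/805.1 = 1.41.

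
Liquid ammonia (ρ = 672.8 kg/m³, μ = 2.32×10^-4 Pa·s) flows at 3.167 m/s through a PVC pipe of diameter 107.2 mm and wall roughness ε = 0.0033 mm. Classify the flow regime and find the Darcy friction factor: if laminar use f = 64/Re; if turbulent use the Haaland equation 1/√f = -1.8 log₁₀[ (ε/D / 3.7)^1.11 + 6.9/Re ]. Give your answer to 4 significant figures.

Re = ρVD/μ = 672.8·3.167·0.1072/0.000232 = 9.846e+05.
Re > 4000 → turbulent. ε/D = 3.3e-06/0.1072 = 3.08e-05; Haaland: 1/√f = -1.8 log₁₀[2.3e-06 + 7.01e-06] = 9.056, so f = 0.01219.

f ≈ 0.01219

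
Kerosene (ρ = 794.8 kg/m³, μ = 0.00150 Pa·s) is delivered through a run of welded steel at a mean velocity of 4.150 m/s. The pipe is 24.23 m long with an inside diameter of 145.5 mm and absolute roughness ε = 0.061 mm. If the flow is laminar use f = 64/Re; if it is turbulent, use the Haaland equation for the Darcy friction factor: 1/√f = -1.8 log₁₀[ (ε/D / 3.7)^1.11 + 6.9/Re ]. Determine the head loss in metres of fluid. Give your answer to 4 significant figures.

h_f ≈ 2.559 m

Reynolds number Re = ρVD/μ = 794.8 · 4.15 · 0.1455 / 0.0015 = 3.199e+05.
Re > 4000 → turbulent. Relative roughness ε/D = 6.1e-05/0.1455 = 0.000419. Haaland: 1/√f = -1.8 log₁₀[(0.000419/3.7)^1.11 + 6.9/3.199e+05] = -1.8 log₁₀[4.17e-05 + 2.16e-05] = 7.558, so f = 0.01751.
Darcy-Weisbach: ΔP = f(L/D)(ρV²/2) = 0.01751·(24.23/0.1455)·(794.8·4.15²/2) = 0.01751·166.5·6844 = 1.995e+04 Pa.
Head loss h_f = ΔP/(ρg) = 1.995e+04/(794.8·9.81) = 2.559 m.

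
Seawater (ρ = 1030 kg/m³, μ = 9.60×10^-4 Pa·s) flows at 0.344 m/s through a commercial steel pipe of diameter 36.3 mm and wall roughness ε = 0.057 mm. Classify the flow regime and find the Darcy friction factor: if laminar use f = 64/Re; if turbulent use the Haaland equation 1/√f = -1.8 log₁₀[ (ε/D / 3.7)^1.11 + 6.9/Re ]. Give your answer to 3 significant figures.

Re = ρVD/μ = 1030·0.344·0.0363/0.00096 = 1.34e+04.
Re > 4000 → turbulent. ε/D = 5.7e-05/0.0363 = 0.00157; Haaland: 1/√f = -1.8 log₁₀[0.000181 + 0.000515] = 5.684, so f = 0.03096.

f ≈ 0.0310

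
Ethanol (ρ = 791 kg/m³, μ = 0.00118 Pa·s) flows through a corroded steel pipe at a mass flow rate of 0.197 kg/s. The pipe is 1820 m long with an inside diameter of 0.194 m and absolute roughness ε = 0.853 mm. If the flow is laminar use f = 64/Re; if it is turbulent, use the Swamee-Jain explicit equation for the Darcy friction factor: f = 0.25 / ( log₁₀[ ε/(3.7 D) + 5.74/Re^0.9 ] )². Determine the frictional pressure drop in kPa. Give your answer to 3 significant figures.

A = πD²/4 = π(0.194)²/4 = 0.02956 m²; mean velocity V = ṁ/(ρA) = 0.197/(791 · 0.02956) = 0.008426 m/s.
Reynolds number Re = ρVD/μ = 791 · 0.008426 · 0.194 / 0.00118 = 1096.
Re < 2300 → laminar flow, so f = 64/Re = 64/1096 = 0.05841 (the turbulent correlation is not needed).
Darcy-Weisbach: ΔP = f(L/D)(ρV²/2) = 0.05841·(1820/0.194)·(791·0.008426²/2) = 0.05841·9381·0.02808 = 15.38 Pa.
ΔP = 15.38 Pa = 0.0154 kPa.

ΔP ≈ 0.0154 kPa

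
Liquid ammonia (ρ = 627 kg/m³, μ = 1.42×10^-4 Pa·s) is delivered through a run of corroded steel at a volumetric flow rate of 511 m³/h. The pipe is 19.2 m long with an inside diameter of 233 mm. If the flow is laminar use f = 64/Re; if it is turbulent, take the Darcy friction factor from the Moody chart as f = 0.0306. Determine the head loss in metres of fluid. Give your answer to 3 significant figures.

Q = 511 m³/h = 511/3600 = 0.1419 m³/s.
Cross-sectional area A = πD²/4 = π(0.233)²/4 = 0.04264 m²; mean velocity V = Q/A = 0.1419/0.04264 = 3.329 m/s.
Reynolds number Re = ρVD/μ = 627 · 3.329 · 0.233 / 0.000142 = 3.425e+06.
Re > 4000 → turbulent; use the Moody-chart value f = 0.0306.
Darcy-Weisbach: ΔP = f(L/D)(ρV²/2) = 0.0306·(19.2/0.233)·(627·3.329²/2) = 0.0306·82.4·3474 = 8761 Pa.
Head loss h_f = ΔP/(ρg) = 8761/(627·9.81) = 1.42 m.

h_f ≈ 1.42 m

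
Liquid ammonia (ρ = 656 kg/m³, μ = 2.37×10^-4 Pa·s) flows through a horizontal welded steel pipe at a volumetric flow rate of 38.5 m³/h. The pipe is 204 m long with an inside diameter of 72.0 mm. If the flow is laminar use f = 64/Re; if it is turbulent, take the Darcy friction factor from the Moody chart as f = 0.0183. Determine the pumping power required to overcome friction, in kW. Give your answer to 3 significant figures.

Q = 38.5 m³/h = 38.5/3600 = 0.01069 m³/s.
Cross-sectional area A = πD²/4 = π(0.072)²/4 = 0.004072 m²; mean velocity V = Q/A = 0.01069/0.004072 = 2.627 m/s.
Reynolds number Re = ρVD/μ = 656 · 2.627 · 0.072 / 0.000237 = 5.235e+05.
Re > 4000 → turbulent; use the Moody-chart value f = 0.0183.
Darcy-Weisbach: ΔP = f(L/D)(ρV²/2) = 0.0183·(204/0.072)·(656·2.627²/2) = 0.0183·2833·2263 = 1.173e+05 Pa.
Pumping power P = QΔP = 0.01069·1.173e+05 = 1255 W = 1.25 kW.

P ≈ 1.25 kW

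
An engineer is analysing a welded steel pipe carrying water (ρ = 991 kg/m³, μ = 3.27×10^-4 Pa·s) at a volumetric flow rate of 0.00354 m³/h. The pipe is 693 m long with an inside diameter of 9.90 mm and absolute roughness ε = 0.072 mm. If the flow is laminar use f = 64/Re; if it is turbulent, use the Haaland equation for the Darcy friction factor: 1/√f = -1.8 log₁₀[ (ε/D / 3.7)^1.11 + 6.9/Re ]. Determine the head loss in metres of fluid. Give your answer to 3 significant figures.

h_f ≈ 0.0972 m

Q = 0.00354 m³/h = 0.00354/3600 = 9.833e-07 m³/s.
Cross-sectional area A = πD²/4 = π(0.0099)²/4 = 7.698e-05 m²; mean velocity V = Q/A = 9.833e-07/7.698e-05 = 0.01277 m/s.
Reynolds number Re = ρVD/μ = 991 · 0.01277 · 0.0099 / 0.000327 = 383.3.
Re < 2300 → laminar flow, so f = 64/Re = 64/383.3 = 0.167 (the turbulent correlation is not needed).
Darcy-Weisbach: ΔP = f(L/D)(ρV²/2) = 0.167·(693/0.0099)·(991·0.01277²/2) = 0.167·7e+04·0.08086 = 945.2 Pa.
Head loss h_f = ΔP/(ρg) = 945.2/(991·9.81) = 0.0972 m.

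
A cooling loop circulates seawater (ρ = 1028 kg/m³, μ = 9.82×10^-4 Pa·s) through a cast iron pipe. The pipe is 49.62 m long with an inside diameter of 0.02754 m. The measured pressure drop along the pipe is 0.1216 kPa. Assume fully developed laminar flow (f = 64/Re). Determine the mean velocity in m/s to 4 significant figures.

V ≈ 0.05915 m/s

For laminar flow, f = 64/Re with Re = ρVD/μ, so Darcy-Weisbach reduces to ΔP = 32μLV/D². Solving for V: V = ΔP·D²/(32μL) = 121.6·(0.02754)²/(32·0.000982·49.62) = 0.05915 m/s.
Check: Re = ρVD/μ = 1028·0.05915·0.02754/0.000982 = 1705 < 2300, so the laminar assumption holds.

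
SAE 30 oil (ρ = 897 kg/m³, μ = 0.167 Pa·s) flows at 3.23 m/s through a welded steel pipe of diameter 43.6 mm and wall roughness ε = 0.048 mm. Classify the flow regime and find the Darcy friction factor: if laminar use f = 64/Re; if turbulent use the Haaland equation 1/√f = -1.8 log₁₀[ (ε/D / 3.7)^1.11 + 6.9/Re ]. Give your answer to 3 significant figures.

Re = ρVD/μ = 897·3.23·0.0436/0.167 = 756.4.
Re < 2300 → laminar, so f = 64/Re = 0.08461 (roughness is irrelevant in laminar flow).

f ≈ 0.0846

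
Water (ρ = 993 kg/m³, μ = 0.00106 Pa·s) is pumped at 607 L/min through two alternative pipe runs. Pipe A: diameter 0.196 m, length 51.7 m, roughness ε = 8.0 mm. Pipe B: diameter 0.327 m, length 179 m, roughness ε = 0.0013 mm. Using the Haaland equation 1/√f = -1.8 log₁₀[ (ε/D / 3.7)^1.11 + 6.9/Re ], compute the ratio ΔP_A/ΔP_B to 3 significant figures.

Pipe A: V = Q/A = 0.01012/0.03017 = 0.3353 m/s; Re = 6.157e+04; ε/D = 0.0408; Haaland → f = 0.06582; ΔP_A = f(L/D)(ρV²/2) = 969.1 Pa.
Pipe B: V = Q/A = 0.01012/0.08398 = 0.1205 m/s; Re = 3.69e+04; ε/D = 3.98e-06; Haaland → f = 0.02221; ΔP_B = f(L/D)(ρV²/2) = 87.6 Pa.
ΔP_A/ΔP_B = 969.1/87.6 = 11.1.

ΔP_A/ΔP_B ≈ 11.1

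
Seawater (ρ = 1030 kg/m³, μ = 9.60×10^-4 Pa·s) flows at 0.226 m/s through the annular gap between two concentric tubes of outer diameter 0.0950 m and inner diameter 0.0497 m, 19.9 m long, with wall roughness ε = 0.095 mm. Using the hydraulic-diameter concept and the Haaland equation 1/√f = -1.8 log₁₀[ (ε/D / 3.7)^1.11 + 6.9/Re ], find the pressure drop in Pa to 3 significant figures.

ΔP ≈ 382 Pa

Hydraulic diameter D_h = 4A/P = D_o - D_i = 0.095 - 0.0497 = 0.0453 m.
Re = ρVD_h/μ = 1030·0.226·0.0453/0.00096 = 1.098e+04.
ε/D_h = 9.5e-05/0.0453 = 0.0021; Haaland gives 1/√f = -1.8 log₁₀[0.000249+0.000628] = 5.502, so f = 0.03303.
ΔP = f(L/D_h)(ρV²/2) = 0.03303·19.9/0.0453·26.3 = 381.7 Pa.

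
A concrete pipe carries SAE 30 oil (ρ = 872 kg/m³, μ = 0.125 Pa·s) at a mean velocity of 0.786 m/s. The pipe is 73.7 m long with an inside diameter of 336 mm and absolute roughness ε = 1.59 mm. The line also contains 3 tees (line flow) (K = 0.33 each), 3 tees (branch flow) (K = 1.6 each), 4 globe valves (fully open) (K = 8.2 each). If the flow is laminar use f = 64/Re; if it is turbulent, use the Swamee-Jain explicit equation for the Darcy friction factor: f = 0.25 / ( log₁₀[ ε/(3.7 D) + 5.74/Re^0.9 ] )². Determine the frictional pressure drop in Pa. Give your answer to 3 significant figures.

Reynolds number Re = ρVD/μ = 872 · 0.786 · 0.336 / 0.125 = 1842.
Re < 2300 → laminar flow, so f = 64/Re = 64/1842 = 0.03474 (the turbulent correlation is not needed).
Total minor-loss coefficient ΣK = 3·0.33 + 3·1.6 + 4·8.2 = 38.6.
ΔP = [f·L/D + ΣK]·(ρV²/2) = [0.03474·73.7/0.336 + 38.6]·(872·0.786²/2) = [7.62 + 38.6]·269.4 = 1.245e+04 Pa.

ΔP ≈ 12400 Pa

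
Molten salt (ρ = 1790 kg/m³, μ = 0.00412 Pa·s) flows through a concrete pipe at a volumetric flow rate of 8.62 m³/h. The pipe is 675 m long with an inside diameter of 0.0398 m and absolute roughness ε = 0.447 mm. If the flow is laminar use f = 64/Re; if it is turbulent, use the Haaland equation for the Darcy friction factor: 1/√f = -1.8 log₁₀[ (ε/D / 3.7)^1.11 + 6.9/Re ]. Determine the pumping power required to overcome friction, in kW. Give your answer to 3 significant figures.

P ≈ 5.53 kW

Q = 8.62 m³/h = 8.62/3600 = 0.002394 m³/s.
Cross-sectional area A = πD²/4 = π(0.0398)²/4 = 0.001244 m²; mean velocity V = Q/A = 0.002394/0.001244 = 1.925 m/s.
Reynolds number Re = ρVD/μ = 1790 · 1.925 · 0.0398 / 0.00412 = 3.328e+04.
Re > 4000 → turbulent. Relative roughness ε/D = 0.000447/0.0398 = 0.0112. Haaland: 1/√f = -1.8 log₁₀[(0.0112/3.7)^1.11 + 6.9/3.328e+04] = -1.8 log₁₀[0.0016 + 0.000207] = 4.936, so f = 0.04105.
Darcy-Weisbach: ΔP = f(L/D)(ρV²/2) = 0.04105·(675/0.0398)·(1790·1.925²/2) = 0.04105·1.696e+04·3315 = 2.308e+06 Pa.
Pumping power P = QΔP = 0.002394·2.308e+06 = 5527 W = 5.53 kW.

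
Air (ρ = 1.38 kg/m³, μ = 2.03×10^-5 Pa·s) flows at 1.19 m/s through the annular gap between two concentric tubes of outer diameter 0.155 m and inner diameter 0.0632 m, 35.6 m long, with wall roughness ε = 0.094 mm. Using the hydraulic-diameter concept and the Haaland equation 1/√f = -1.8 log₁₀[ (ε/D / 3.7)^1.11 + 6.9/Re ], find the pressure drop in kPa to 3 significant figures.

ΔP ≈ 0.0131 kPa

Hydraulic diameter D_h = 4A/P = D_o - D_i = 0.155 - 0.0632 = 0.0918 m.
Re = ρVD_h/μ = 1.38·1.19·0.0918/2.03e-05 = 7426.
ε/D_h = 9.4e-05/0.0918 = 0.00102; Haaland gives 1/√f = -1.8 log₁₀[0.000112+0.000929] = 5.368, so f = 0.0347.
ΔP = f(L/D_h)(ρV²/2) = 0.0347·35.6/0.0918·0.9771 = 13.15 Pa.
ΔP = 0.0131 kPa.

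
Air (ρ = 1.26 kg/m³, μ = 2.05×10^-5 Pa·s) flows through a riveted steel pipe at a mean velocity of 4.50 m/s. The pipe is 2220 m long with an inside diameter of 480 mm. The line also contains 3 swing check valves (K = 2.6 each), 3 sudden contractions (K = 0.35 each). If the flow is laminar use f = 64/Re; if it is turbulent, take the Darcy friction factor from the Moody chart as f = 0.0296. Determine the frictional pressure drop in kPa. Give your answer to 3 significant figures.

Reynolds number Re = ρVD/μ = 1.26 · 4.5 · 0.48 / 2.05e-05 = 1.328e+05.
Re > 4000 → turbulent; use the Moody-chart value f = 0.0296.
Total minor-loss coefficient ΣK = 3·2.6 + 3·0.35 = 8.85.
ΔP = [f·L/D + ΣK]·(ρV²/2) = [0.0296·2220/0.48 + 8.85]·(1.26·4.5²/2) = [136.9 + 8.85]·12.76 = 1859 Pa.
ΔP = 1859 Pa = 1.86 kPa.

ΔP ≈ 1.86 kPa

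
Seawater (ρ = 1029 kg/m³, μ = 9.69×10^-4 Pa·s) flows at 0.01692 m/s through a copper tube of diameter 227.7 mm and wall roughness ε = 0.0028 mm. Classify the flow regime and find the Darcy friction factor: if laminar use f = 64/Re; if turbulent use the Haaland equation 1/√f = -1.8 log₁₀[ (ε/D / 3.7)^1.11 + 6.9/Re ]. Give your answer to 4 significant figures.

Re = ρVD/μ = 1029·0.01692·0.2277/0.000969 = 4091.
Re > 4000 → turbulent. ε/D = 2.8e-06/0.2277 = 1.23e-05; Haaland: 1/√f = -1.8 log₁₀[8.3e-07 + 0.00169] = 4.991, so f = 0.04014.

f ≈ 0.04014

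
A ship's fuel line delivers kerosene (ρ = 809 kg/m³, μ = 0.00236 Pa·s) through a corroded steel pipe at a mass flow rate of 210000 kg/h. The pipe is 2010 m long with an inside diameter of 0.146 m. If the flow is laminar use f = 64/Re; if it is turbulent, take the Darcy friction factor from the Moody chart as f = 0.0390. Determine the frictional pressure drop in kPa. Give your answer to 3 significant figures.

ΔP ≈ 4030 kPa

ṁ = 210000 kg/h = 210000/3600 = 58.33 kg/s.
A = πD²/4 = π(0.146)²/4 = 0.01674 m²; mean velocity V = ṁ/(ρA) = 58.33/(809 · 0.01674) = 4.307 m/s.
Reynolds number Re = ρVD/μ = 809 · 4.307 · 0.146 / 0.00236 = 2.156e+05.
Re > 4000 → turbulent; use the Moody-chart value f = 0.0390.
Darcy-Weisbach: ΔP = f(L/D)(ρV²/2) = 0.039·(2010/0.146)·(809·4.307²/2) = 0.039·1.377e+04·7503 = 4.029e+06 Pa.
ΔP = 4.029e+06 Pa = 4030 kPa.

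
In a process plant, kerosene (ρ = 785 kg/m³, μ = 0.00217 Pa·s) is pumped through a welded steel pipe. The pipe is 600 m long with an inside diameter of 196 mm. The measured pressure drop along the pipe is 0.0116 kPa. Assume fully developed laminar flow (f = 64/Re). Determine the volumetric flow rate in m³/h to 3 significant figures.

For laminar flow, f = 64/Re with Re = ρVD/μ, so Darcy-Weisbach reduces to ΔP = 32μLV/D². Solving for V: V = ΔP·D²/(32μL) = 11.6·(0.196)²/(32·0.00217·600) = 0.0107 m/s.
Check: Re = ρVD/μ = 785·0.0107·0.196/0.00217 = 758.4 < 2300, so the laminar assumption holds.
Q = V·A = 0.0107·(π/4·0.196²) = 0.0003227 m³/s = 1.16 m³/h.

Q ≈ 1.16 m³/h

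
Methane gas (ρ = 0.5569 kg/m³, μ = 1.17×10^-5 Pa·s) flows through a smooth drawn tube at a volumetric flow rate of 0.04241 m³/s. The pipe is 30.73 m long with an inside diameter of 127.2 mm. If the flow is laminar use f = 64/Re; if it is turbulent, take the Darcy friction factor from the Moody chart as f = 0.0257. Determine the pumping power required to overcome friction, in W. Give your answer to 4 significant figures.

Cross-sectional area A = πD²/4 = π(0.1272)²/4 = 0.01271 m²; mean velocity V = Q/A = 0.04241/0.01271 = 3.337 m/s.
Reynolds number Re = ρVD/μ = 0.5569 · 3.337 · 0.1272 / 1.17e-05 = 2.021e+04.
Re > 4000 → turbulent; use the Moody-chart value f = 0.0257.
Darcy-Weisbach: ΔP = f(L/D)(ρV²/2) = 0.0257·(30.73/0.1272)·(0.5569·3.337²/2) = 0.0257·241.6·3.101 = 19.26 Pa.
Pumping power P = QΔP = 0.04241·19.26 = 0.81664 W = 0.8166 W.

P ≈ 0.8166 W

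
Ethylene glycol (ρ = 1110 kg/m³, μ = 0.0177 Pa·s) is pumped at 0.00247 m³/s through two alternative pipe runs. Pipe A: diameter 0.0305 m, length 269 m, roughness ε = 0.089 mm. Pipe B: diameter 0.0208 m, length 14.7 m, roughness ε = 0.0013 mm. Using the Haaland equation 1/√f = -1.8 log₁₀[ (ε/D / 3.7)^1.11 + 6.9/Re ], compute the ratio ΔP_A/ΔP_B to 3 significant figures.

Pipe A: V = Q/A = 0.00247/0.0007306 = 3.381 m/s; Re = 6466; ε/D = 0.00292; Haaland → f = 0.03811; ΔP_A = f(L/D)(ρV²/2) = 2.132e+06 Pa.
Pipe B: V = Q/A = 0.00247/0.0003398 = 7.269 m/s; Re = 9482; ε/D = 6.25e-05; Haaland → f = 0.0314; ΔP_B = f(L/D)(ρV²/2) = 6.508e+05 Pa.
ΔP_A/ΔP_B = 2.132e+06/6.508e+05 = 3.28.

ΔP_A/ΔP_B ≈ 3.28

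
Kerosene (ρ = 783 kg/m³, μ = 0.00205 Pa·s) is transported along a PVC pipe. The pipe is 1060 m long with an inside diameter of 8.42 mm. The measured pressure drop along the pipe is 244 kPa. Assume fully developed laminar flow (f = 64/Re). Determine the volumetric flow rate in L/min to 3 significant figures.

Q ≈ 0.831 L/min

For laminar flow, f = 64/Re with Re = ρVD/μ, so Darcy-Weisbach reduces to ΔP = 32μLV/D². Solving for V: V = ΔP·D²/(32μL) = 2.44e+05·(0.00842)²/(32·0.00205·1060) = 0.2488 m/s.
Check: Re = ρVD/μ = 783·0.2488·0.00842/0.00205 = 800.1 < 2300, so the laminar assumption holds.
Q = V·A = 0.2488·(π/4·0.00842²) = 1.385e-05 m³/s = 0.831 L/min.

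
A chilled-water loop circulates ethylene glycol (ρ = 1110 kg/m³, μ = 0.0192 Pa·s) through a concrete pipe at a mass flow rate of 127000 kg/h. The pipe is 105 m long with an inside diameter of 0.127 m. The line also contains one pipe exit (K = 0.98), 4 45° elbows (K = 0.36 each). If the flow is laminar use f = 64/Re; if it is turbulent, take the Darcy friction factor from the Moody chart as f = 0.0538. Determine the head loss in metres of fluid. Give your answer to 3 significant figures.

ṁ = 127000 kg/h = 127000/3600 = 35.28 kg/s.
A = πD²/4 = π(0.127)²/4 = 0.01267 m²; mean velocity V = ṁ/(ρA) = 35.28/(1110 · 0.01267) = 2.509 m/s.
Reynolds number Re = ρVD/μ = 1110 · 2.509 · 0.127 / 0.0192 = 1.842e+04.
Re > 4000 → turbulent; use the Moody-chart value f = 0.0538.
Total minor-loss coefficient ΣK = 1·0.98 + 4·0.36 = 2.42.
ΔP = [f·L/D + ΣK]·(ρV²/2) = [0.0538·105/0.127 + 2.42]·(1110·2.509²/2) = [44.48 + 2.42]·3493 = 1.638e+05 Pa.
Head loss h_f = ΔP/(ρg) = 1.638e+05/(1110·9.81) = 15.0 m.

h_f ≈ 15.0 m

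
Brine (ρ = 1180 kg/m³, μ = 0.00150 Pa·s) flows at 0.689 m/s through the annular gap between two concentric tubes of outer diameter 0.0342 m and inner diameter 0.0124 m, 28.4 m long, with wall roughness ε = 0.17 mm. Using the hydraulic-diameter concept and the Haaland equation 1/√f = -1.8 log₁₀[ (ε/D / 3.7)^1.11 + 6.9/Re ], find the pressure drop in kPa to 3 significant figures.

ΔP ≈ 14.6 kPa

Hydraulic diameter D_h = 4A/P = D_o - D_i = 0.0342 - 0.0124 = 0.0218 m.
Re = ρVD_h/μ = 1180·0.689·0.0218/0.0015 = 1.182e+04.
ε/D_h = 0.00017/0.0218 = 0.0078; Haaland gives 1/√f = -1.8 log₁₀[0.00107+0.000584] = 5.007, so f = 0.03989.
ΔP = f(L/D_h)(ρV²/2) = 0.03989·28.4/0.0218·280.1 = 1.456e+04 Pa.
ΔP = 14.6 kPa.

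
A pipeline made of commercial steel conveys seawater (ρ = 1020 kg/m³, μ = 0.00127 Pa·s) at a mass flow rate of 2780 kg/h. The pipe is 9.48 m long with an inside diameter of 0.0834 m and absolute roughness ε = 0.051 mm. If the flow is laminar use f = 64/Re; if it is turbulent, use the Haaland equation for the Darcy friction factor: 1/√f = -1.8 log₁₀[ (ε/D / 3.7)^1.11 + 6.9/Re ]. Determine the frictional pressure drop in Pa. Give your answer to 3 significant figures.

ΔP ≈ 35.9 Pa

ṁ = 2780 kg/h = 2780/3600 = 0.7722 kg/s.
A = πD²/4 = π(0.0834)²/4 = 0.005463 m²; mean velocity V = ṁ/(ρA) = 0.7722/(1020 · 0.005463) = 0.1386 m/s.
Reynolds number Re = ρVD/μ = 1020 · 0.1386 · 0.0834 / 0.00127 = 9283.
Re > 4000 → turbulent. Relative roughness ε/D = 5.1e-05/0.0834 = 0.000612. Haaland: 1/√f = -1.8 log₁₀[(0.000612/3.7)^1.11 + 6.9/9283] = -1.8 log₁₀[6.34e-05 + 0.000743] = 5.568, so f = 0.03226.
Darcy-Weisbach: ΔP = f(L/D)(ρV²/2) = 0.03226·(9.48/0.0834)·(1020·0.1386²/2) = 0.03226·113.7·9.795 = 35.91 Pa.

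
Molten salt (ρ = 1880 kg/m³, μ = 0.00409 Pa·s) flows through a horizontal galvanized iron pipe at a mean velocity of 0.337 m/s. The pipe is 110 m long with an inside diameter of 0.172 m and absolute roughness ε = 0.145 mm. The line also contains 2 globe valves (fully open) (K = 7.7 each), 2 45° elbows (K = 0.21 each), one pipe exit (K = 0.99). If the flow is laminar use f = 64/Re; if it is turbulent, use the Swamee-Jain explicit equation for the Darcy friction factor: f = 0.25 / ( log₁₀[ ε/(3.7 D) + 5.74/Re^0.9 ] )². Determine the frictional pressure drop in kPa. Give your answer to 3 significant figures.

Reynolds number Re = ρVD/μ = 1880 · 0.337 · 0.172 / 0.00409 = 2.664e+04.
Re > 4000 → turbulent. Relative roughness ε/D = 0.000145/0.172 = 0.000843. Swamee-Jain: f = 0.25/(log₁₀[0.000843/3.7 + 5.74/2.664e+04^0.9])² = 0.25/(log₁₀[0.000228 + 0.000597])² = 0.25/(-3.084)² = 0.02629.
Total minor-loss coefficient ΣK = 2·7.7 + 2·0.21 + 1·0.99 = 16.8.
ΔP = [f·L/D + ΣK]·(ρV²/2) = [0.02629·110/0.172 + 16.8]·(1880·0.337²/2) = [16.81 + 16.8]·106.8 = 3589 Pa.
ΔP = 3589 Pa = 3.59 kPa.

ΔP ≈ 3.59 kPa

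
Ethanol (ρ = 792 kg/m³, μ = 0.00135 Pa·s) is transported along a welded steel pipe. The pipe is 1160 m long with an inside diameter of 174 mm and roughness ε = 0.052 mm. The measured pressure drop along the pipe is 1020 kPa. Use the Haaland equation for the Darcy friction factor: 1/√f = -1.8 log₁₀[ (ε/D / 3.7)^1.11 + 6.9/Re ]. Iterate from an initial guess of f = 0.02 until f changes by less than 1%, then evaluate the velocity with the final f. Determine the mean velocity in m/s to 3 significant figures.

Rearranging Darcy-Weisbach: V = √(2·ΔP·D/(f·L·ρ)). With ε/D = 5.2e-05/0.174 = 0.000299, iterate starting from f = 0.02:
  f = 0.02 → V = √(2·1.02e+06·0.174/(0.02·1160·792)) = 4.395 m/s; Re = ρVD/μ = 4.487e+05; f → 0.01626
  f = 0.01626 → V = 4.874 m/s; Re = 4.975e+05; f → 0.01615
Converged (Δf/f < 1%). With the final f = 0.01615: V = √(2·1.02e+06·0.174/(0.01615·1160·792)) = 4.891 m/s.

V ≈ 4.89 m/s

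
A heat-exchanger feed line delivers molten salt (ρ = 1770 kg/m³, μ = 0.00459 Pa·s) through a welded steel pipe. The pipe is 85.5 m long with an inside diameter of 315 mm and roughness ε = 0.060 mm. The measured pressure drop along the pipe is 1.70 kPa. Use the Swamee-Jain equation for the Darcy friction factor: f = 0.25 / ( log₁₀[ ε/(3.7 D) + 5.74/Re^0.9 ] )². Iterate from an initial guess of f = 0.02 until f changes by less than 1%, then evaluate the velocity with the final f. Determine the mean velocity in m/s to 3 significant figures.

V ≈ 0.594 m/s

Rearranging Darcy-Weisbach: V = √(2·ΔP·D/(f·L·ρ)). With ε/D = 6e-05/0.315 = 0.00019, iterate starting from f = 0.02:
  f = 0.02 → V = √(2·1700·0.315/(0.02·85.5·1770)) = 0.5949 m/s; Re = ρVD/μ = 7.226e+04; f → 0.02005
Converged (Δf/f < 1%). With the final f = 0.02005: V = √(2·1700·0.315/(0.02005·85.5·1770)) = 0.594 m/s.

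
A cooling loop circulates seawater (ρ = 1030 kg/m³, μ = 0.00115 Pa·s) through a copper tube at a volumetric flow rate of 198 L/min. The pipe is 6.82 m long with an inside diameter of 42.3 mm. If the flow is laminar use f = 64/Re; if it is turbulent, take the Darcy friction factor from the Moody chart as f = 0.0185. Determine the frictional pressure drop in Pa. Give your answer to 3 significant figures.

Q = 198 L/min = 198/60000 = 0.0033 m³/s.
Cross-sectional area A = πD²/4 = π(0.0423)²/4 = 0.001405 m²; mean velocity V = Q/A = 0.0033/0.001405 = 2.348 m/s.
Reynolds number Re = ρVD/μ = 1030 · 2.348 · 0.0423 / 0.00115 = 8.897e+04.
Re > 4000 → turbulent; use the Moody-chart value f = 0.0185.
Darcy-Weisbach: ΔP = f(L/D)(ρV²/2) = 0.0185·(6.82/0.0423)·(1030·2.348²/2) = 0.0185·161.2·2840 = 8471 Pa.

ΔP ≈ 8470 Pa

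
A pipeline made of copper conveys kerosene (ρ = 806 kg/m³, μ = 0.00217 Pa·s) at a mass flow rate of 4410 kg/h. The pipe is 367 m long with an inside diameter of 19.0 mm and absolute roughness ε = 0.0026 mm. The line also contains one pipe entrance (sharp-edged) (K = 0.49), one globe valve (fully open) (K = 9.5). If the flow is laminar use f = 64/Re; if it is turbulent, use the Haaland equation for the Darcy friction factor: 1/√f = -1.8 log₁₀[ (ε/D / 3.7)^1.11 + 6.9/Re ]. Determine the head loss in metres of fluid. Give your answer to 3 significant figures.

ṁ = 4410 kg/h = 4410/3600 = 1.225 kg/s.
A = πD²/4 = π(0.019)²/4 = 0.0002835 m²; mean velocity V = ṁ/(ρA) = 1.225/(806 · 0.0002835) = 5.36 m/s.
Reynolds number Re = ρVD/μ = 806 · 5.36 · 0.019 / 0.00217 = 3.783e+04.
Re > 4000 → turbulent. Relative roughness ε/D = 2.6e-06/0.019 = 0.000137. Haaland: 1/√f = -1.8 log₁₀[(0.000137/3.7)^1.11 + 6.9/3.783e+04] = -1.8 log₁₀[1.2e-05 + 0.000182] = 6.68, so f = 0.02241.
Total minor-loss coefficient ΣK = 1·0.49 + 1·9.5 = 9.99.
ΔP = [f·L/D + ΣK]·(ρV²/2) = [0.02241·367/0.019 + 9.99]·(806·5.36²/2) = [432.8 + 9.99]·1.158e+04 = 5.128e+06 Pa.
Head loss h_f = ΔP/(ρg) = 5.128e+06/(806·9.81) = 649 m.

h_f ≈ 649 m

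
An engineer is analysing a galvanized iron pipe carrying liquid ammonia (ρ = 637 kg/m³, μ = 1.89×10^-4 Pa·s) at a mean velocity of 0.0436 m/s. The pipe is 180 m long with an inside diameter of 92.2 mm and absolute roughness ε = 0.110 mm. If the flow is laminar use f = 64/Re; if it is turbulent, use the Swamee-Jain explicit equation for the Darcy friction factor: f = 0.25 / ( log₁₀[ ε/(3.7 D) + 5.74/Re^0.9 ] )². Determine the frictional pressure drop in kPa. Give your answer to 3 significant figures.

Reynolds number Re = ρVD/μ = 637 · 0.0436 · 0.0922 / 0.000189 = 1.355e+04.
Re > 4000 → turbulent. Relative roughness ε/D = 0.00011/0.0922 = 0.00119. Swamee-Jain: f = 0.25/(log₁₀[0.00119/3.7 + 5.74/1.355e+04^0.9])² = 0.25/(log₁₀[0.000322 + 0.0011])² = 0.25/(-2.848)² = 0.03082.
Darcy-Weisbach: ΔP = f(L/D)(ρV²/2) = 0.03082·(180/0.0922)·(637·0.0436²/2) = 0.03082·1952·0.6055 = 36.44 Pa.
ΔP = 36.44 Pa = 0.0364 kPa.

ΔP ≈ 0.0364 kPa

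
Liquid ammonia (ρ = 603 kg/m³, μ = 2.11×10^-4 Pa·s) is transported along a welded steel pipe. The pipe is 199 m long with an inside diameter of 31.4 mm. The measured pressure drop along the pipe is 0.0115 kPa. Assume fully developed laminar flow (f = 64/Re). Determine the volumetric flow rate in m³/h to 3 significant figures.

Q ≈ 0.0235 m³/h

For laminar flow, f = 64/Re with Re = ρVD/μ, so Darcy-Weisbach reduces to ΔP = 32μLV/D². Solving for V: V = ΔP·D²/(32μL) = 11.5·(0.0314)²/(32·0.000211·199) = 0.008439 m/s.
Check: Re = ρVD/μ = 603·0.008439·0.0314/0.000211 = 757.2 < 2300, so the laminar assumption holds.
Q = V·A = 0.008439·(π/4·0.0314²) = 6.535e-06 m³/s = 0.0235 m³/h.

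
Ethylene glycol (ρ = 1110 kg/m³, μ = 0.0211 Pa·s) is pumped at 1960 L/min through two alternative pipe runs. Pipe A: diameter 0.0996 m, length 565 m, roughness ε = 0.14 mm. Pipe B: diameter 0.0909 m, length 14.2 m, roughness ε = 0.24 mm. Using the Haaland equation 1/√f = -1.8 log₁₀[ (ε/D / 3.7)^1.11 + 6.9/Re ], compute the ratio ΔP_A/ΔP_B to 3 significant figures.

Pipe A: V = Q/A = 0.03267/0.007791 = 4.193 m/s; Re = 2.197e+04; ε/D = 0.00141; Haaland → f = 0.02793; ΔP_A = f(L/D)(ρV²/2) = 1.546e+06 Pa.
Pipe B: V = Q/A = 0.03267/0.00649 = 5.034 m/s; Re = 2.407e+04; ε/D = 0.00264; Haaland → f = 0.02984; ΔP_B = f(L/D)(ρV²/2) = 6.556e+04 Pa.
ΔP_A/ΔP_B = 1.546e+06/6.556e+04 = 23.6.

ΔP_A/ΔP_B ≈ 23.6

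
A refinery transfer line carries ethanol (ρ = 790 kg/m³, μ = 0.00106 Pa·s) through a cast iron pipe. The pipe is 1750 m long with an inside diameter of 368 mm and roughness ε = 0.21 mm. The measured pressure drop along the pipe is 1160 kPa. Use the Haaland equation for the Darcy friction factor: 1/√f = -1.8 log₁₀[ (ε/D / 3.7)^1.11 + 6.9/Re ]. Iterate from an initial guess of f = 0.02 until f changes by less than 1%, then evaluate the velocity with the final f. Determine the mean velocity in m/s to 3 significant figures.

Rearranging Darcy-Weisbach: V = √(2·ΔP·D/(f·L·ρ)). With ε/D = 0.00021/0.368 = 0.000571, iterate starting from f = 0.02:
  f = 0.02 → V = √(2·1.16e+06·0.368/(0.02·1750·790)) = 5.557 m/s; Re = ρVD/μ = 1.524e+06; f → 0.01751
  f = 0.01751 → V = 5.939 m/s; Re = 1.629e+06; f → 0.01749
Converged (Δf/f < 1%). With the final f = 0.01749: V = √(2·1.16e+06·0.368/(0.01749·1750·790)) = 5.942 m/s.

V ≈ 5.94 m/s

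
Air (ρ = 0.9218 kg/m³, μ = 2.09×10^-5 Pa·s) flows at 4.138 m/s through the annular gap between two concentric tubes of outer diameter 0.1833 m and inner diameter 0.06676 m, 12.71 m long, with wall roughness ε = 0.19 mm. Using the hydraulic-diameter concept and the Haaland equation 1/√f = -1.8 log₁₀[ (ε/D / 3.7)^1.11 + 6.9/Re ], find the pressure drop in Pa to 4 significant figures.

Hydraulic diameter D_h = 4A/P = D_o - D_i = 0.1833 - 0.06676 = 0.1165 m.
Re = ρVD_h/μ = 0.9218·4.138·0.1165/2.09e-05 = 2.127e+04.
ε/D_h = 0.00019/0.1165 = 0.00163; Haaland gives 1/√f = -1.8 log₁₀[0.000188+0.000324] = 5.922, so f = 0.02851.
ΔP = f(L/D_h)(ρV²/2) = 0.02851·12.71/0.1165·7.892 = 24.54 Pa.

ΔP ≈ 24.54 Pa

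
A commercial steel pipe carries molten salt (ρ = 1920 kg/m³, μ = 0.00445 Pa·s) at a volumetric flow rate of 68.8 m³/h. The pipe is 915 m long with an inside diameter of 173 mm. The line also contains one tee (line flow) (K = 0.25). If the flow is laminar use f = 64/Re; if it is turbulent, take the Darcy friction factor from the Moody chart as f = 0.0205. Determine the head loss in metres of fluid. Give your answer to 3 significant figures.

Q = 68.8 m³/h = 68.8/3600 = 0.01911 m³/s.
Cross-sectional area A = πD²/4 = π(0.173)²/4 = 0.02351 m²; mean velocity V = Q/A = 0.01911/0.02351 = 0.813 m/s.
Reynolds number Re = ρVD/μ = 1920 · 0.813 · 0.173 / 0.00445 = 6.069e+04.
Re > 4000 → turbulent; use the Moody-chart value f = 0.0205.
Total minor-loss coefficient ΣK = 1·0.25 = 0.25.
ΔP = [f·L/D + ΣK]·(ρV²/2) = [0.0205·915/0.173 + 0.25]·(1920·0.813²/2) = [108.4 + 0.25]·634.6 = 6.896e+04 Pa.
Head loss h_f = ΔP/(ρg) = 6.896e+04/(1920·9.81) = 3.66 m.

h_f ≈ 3.66 m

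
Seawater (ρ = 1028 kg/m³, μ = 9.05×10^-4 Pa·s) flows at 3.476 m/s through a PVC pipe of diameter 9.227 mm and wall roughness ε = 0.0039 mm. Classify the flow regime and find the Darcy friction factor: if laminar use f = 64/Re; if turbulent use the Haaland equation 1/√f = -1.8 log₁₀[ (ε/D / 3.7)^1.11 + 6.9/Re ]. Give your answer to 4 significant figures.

f ≈ 0.02335

Re = ρVD/μ = 1028·3.476·0.009227/0.000905 = 3.643e+04.
Re > 4000 → turbulent. ε/D = 3.9e-06/0.009227 = 0.000423; Haaland: 1/√f = -1.8 log₁₀[4.21e-05 + 0.000189] = 6.544, so f = 0.02335.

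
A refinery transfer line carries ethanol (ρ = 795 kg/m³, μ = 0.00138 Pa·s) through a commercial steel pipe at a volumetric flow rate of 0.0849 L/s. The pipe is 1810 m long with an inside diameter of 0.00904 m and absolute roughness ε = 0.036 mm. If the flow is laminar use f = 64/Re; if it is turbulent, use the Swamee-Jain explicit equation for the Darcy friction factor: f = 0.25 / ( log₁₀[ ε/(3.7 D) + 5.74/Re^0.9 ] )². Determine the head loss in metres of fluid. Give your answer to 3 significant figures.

Q = 0.0849 L/s = 0.0849/1000 = 8.49e-05 m³/s.
Cross-sectional area A = πD²/4 = π(0.00904)²/4 = 6.418e-05 m²; mean velocity V = Q/A = 8.49e-05/6.418e-05 = 1.323 m/s.
Reynolds number Re = ρVD/μ = 795 · 1.323 · 0.00904 / 0.00138 = 6889.
Re > 4000 → turbulent. Relative roughness ε/D = 3.6e-05/0.00904 = 0.00398. Swamee-Jain: f = 0.25/(log₁₀[0.00398/3.7 + 5.74/6889^0.9])² = 0.25/(log₁₀[0.00108 + 0.00202])² = 0.25/(-2.51)² = 0.03969.
Darcy-Weisbach: ΔP = f(L/D)(ρV²/2) = 0.03969·(1810/0.00904)·(795·1.323²/2) = 0.03969·2.002e+05·695.5 = 5.527e+06 Pa.
Head loss h_f = ΔP/(ρg) = 5.527e+06/(795·9.81) = 709 m.

h_f ≈ 709 m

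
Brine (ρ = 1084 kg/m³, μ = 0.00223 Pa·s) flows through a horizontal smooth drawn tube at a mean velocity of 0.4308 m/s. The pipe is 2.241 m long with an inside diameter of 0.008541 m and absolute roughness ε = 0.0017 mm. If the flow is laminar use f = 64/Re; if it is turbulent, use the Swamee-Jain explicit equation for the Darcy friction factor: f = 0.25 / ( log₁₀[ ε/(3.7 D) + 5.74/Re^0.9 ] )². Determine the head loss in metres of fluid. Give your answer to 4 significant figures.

Reynolds number Re = ρVD/μ = 1084 · 0.4308 · 0.008541 / 0.00223 = 1789.
Re < 2300 → laminar flow, so f = 64/Re = 64/1789 = 0.03578 (the turbulent correlation is not needed).
Darcy-Weisbach: ΔP = f(L/D)(ρV²/2) = 0.03578·(2.241/0.008541)·(1084·0.4308²/2) = 0.03578·262.4·100.6 = 944.4 Pa.
Head loss h_f = ΔP/(ρg) = 944.4/(1084·9.81) = 0.08881 m.

h_f ≈ 0.08881 m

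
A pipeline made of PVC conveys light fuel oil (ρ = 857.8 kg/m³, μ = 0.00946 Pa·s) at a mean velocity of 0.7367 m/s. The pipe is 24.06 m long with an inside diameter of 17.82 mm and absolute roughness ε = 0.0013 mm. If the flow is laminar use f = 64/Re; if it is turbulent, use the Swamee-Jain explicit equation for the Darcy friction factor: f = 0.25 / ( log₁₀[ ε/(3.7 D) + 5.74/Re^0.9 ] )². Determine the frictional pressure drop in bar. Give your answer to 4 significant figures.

Reynolds number Re = ρVD/μ = 857.8 · 0.7367 · 0.01782 / 0.00946 = 1190.
Re < 2300 → laminar flow, so f = 64/Re = 64/1190 = 0.05376 (the turbulent correlation is not needed).
Darcy-Weisbach: ΔP = f(L/D)(ρV²/2) = 0.05376·(24.06/0.01782)·(857.8·0.7367²/2) = 0.05376·1350·232.8 = 1.69e+04 Pa.
ΔP = 1.69e+04 Pa = 0.1690 bar.

ΔP ≈ 0.1690 bar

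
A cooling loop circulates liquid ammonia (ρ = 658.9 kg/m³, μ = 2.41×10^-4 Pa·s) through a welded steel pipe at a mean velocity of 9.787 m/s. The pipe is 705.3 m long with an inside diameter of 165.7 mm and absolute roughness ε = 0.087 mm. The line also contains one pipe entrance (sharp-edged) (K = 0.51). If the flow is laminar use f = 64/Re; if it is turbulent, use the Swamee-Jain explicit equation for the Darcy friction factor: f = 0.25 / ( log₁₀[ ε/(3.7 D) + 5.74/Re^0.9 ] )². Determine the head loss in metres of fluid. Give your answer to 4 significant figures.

Reynolds number Re = ρVD/μ = 658.9 · 9.787 · 0.1657 / 0.000241 = 4.434e+06.
Re > 4000 → turbulent. Relative roughness ε/D = 8.7e-05/0.1657 = 0.000525. Swamee-Jain: f = 0.25/(log₁₀[0.000525/3.7 + 5.74/4.434e+06^0.9])² = 0.25/(log₁₀[0.000142 + 5.98e-06])² = 0.25/(-3.83)² = 0.01704.
Total minor-loss coefficient ΣK = 1·0.51 = 0.51.
ΔP = [f·L/D + ΣK]·(ρV²/2) = [0.01704·705.3/0.1657 + 0.51]·(658.9·9.787²/2) = [72.54 + 0.51]·3.156e+04 = 2.305e+06 Pa.
Head loss h_f = ΔP/(ρg) = 2.305e+06/(658.9·9.81) = 356.6 m.

h_f ≈ 356.6 m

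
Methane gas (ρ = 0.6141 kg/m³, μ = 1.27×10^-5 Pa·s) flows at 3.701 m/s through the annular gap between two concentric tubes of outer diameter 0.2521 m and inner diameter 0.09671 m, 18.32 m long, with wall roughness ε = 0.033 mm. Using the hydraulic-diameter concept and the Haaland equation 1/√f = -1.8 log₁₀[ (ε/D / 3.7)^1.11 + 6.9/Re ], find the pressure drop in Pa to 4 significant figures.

ΔP ≈ 11.99 Pa

Hydraulic diameter D_h = 4A/P = D_o - D_i = 0.2521 - 0.09671 = 0.1554 m.
Re = ρVD_h/μ = 0.6141·3.701·0.1554/1.27e-05 = 2.781e+04.
ε/D_h = 3.3e-05/0.1554 = 0.000212; Haaland gives 1/√f = -1.8 log₁₀[1.96e-05+0.000248] = 6.43, so f = 0.02419.
ΔP = f(L/D_h)(ρV²/2) = 0.02419·18.32/0.1554·4.206 = 11.99 Pa.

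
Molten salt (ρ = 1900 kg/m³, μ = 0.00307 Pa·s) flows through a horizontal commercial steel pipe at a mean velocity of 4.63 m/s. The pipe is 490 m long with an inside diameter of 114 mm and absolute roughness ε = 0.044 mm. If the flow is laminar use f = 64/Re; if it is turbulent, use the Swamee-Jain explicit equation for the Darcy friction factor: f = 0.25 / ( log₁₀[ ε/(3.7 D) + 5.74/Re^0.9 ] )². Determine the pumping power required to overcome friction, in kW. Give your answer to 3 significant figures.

P ≈ 72.5 kW

Reynolds number Re = ρVD/μ = 1900 · 4.63 · 0.114 / 0.00307 = 3.267e+05.
Re > 4000 → turbulent. Relative roughness ε/D = 4.4e-05/0.114 = 0.000386. Swamee-Jain: f = 0.25/(log₁₀[0.000386/3.7 + 5.74/3.267e+05^0.9])² = 0.25/(log₁₀[0.000104 + 6.25e-05])² = 0.25/(-3.778)² = 0.01752.
Darcy-Weisbach: ΔP = f(L/D)(ρV²/2) = 0.01752·(490/0.114)·(1900·4.63²/2) = 0.01752·4298·2.037e+04 = 1.533e+06 Pa.
Q = V·A = 4.63·0.01021 = 0.04726 m³/s.
Pumping power P = QΔP = 0.04726·1.533e+06 = 72470 W = 72.5 kW.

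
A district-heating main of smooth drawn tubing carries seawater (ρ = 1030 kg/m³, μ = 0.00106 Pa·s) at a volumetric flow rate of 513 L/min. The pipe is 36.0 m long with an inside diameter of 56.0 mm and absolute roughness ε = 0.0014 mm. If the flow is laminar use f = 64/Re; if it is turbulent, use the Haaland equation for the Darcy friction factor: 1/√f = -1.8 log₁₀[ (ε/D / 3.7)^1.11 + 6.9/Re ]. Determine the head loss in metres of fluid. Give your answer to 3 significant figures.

Q = 513 L/min = 513/60000 = 0.00855 m³/s.
Cross-sectional area A = πD²/4 = π(0.056)²/4 = 0.002463 m²; mean velocity V = Q/A = 0.00855/0.002463 = 3.471 m/s.
Reynolds number Re = ρVD/μ = 1030 · 3.471 · 0.056 / 0.00106 = 1.889e+05.
Re > 4000 → turbulent. Relative roughness ε/D = 1.4e-06/0.056 = 2.5e-05. Haaland: 1/√f = -1.8 log₁₀[(2.5e-05/3.7)^1.11 + 6.9/1.889e+05] = -1.8 log₁₀[1.82e-06 + 3.65e-05] = 7.949, so f = 0.01583.
Darcy-Weisbach: ΔP = f(L/D)(ρV²/2) = 0.01583·(36/0.056)·(1030·3.471²/2) = 0.01583·642.9·6206 = 6.314e+04 Pa.
Head loss h_f = ΔP/(ρg) = 6.314e+04/(1030·9.81) = 6.25 m.

h_f ≈ 6.25 m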